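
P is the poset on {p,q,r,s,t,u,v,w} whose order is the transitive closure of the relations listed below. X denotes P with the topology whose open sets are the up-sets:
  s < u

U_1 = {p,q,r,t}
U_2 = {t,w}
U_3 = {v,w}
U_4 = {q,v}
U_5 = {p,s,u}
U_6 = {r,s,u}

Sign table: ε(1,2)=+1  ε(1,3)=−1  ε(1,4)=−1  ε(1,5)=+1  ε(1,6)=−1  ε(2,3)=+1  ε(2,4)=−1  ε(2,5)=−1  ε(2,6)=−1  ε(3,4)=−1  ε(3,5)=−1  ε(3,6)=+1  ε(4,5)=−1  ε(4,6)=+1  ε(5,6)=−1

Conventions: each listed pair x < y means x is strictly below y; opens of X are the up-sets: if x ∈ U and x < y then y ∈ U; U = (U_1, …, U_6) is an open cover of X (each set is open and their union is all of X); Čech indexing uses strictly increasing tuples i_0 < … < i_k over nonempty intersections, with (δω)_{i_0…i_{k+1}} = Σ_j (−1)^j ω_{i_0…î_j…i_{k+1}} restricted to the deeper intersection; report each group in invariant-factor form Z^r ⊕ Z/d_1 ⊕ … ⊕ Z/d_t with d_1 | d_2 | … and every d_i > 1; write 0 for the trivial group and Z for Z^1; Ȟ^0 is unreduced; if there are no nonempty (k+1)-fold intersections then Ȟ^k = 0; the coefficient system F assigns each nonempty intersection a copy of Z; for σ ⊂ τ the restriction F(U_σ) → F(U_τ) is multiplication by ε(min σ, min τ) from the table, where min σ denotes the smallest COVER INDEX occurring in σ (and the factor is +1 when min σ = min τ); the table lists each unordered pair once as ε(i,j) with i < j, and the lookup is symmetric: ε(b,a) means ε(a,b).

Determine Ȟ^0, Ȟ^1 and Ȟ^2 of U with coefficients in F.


Ȟ^0(U;F) ≅ Z, Ȟ^1(U;F) ≅ Z^2 and Ȟ^2(U;F) ≅ 0

nerve of the cover:
  U12={t} U14={q} U15={p} U16={r} U23={w} U34={v} U56={s,u}
C dims 6,7; δ0: rk 5, SNF 1^5
Ȟ^0 = (6 − 5) − 0 = 1, so Ȟ^0 ≅ Z
Ȟ^1 = (7 − 0) − 5 = 2, so Ȟ^1 ≅ Z^2
Ȟ^2 = (0 − 0) − 0 = 0, so Ȟ^2 ≅ 0


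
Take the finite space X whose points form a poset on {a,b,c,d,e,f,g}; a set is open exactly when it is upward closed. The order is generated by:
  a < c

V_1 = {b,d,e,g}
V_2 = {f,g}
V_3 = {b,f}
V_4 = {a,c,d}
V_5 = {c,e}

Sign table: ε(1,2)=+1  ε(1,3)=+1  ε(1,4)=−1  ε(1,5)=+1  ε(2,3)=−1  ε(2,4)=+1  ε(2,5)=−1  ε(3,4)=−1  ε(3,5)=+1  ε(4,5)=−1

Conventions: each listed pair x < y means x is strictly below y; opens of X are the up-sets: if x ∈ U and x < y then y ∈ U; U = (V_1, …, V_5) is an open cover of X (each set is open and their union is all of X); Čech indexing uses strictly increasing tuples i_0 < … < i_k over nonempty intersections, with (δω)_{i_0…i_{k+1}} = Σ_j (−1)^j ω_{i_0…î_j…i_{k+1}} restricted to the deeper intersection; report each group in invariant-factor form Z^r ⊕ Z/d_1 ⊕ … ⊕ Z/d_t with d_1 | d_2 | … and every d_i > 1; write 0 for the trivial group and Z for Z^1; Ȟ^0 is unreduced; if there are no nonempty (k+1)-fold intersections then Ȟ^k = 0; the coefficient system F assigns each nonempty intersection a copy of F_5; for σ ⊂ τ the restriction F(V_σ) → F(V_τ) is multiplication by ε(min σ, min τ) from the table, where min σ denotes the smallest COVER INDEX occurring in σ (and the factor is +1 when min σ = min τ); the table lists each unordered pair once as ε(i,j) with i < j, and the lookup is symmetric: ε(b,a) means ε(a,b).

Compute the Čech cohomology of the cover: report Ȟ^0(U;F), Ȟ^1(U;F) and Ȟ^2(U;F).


nerve simplices:
  V12={g} V13={b} V14={d} V15={e} V23={f} V45={c}
C dims 5,6; δ0: rk_F5 5
degree 0: 5−5−0 = 0 → Ȟ^0 ≅ 0
degree 1: 6−0−5 = 1 → Ȟ^1 ≅ Z/5
degree 2: 0−0−0 = 0 → Ȟ^2 ≅ 0

Ȟ^0 = 0,  Ȟ^1 = Z/5,  Ȟ^2 = 0


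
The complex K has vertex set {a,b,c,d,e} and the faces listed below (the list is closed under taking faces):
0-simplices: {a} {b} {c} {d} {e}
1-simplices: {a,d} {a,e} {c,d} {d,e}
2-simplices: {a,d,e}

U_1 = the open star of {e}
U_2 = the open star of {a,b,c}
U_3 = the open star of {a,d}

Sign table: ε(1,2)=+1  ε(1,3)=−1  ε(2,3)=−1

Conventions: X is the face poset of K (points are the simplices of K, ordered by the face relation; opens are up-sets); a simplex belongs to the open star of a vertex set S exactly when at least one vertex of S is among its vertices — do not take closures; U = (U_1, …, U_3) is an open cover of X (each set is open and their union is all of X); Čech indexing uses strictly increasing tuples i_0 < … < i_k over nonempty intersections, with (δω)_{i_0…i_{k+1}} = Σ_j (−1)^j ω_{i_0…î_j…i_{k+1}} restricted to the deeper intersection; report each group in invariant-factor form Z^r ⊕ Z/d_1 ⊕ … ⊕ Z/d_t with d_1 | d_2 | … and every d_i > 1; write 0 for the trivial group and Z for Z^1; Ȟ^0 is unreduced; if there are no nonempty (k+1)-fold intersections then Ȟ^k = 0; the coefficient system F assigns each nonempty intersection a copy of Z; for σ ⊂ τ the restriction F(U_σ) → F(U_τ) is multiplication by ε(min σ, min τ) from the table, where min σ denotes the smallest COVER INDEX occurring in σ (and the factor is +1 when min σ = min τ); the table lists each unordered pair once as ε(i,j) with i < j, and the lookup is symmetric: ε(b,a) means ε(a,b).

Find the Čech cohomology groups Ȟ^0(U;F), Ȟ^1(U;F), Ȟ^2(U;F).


cover nerve:
  U1={{e},{a,e},{d,e},{a,d,e}} U2={{a},{b},{c},{a,d},{a,e},{c,d},{a,d,e}} U3={{a},{d},{a,d},{a,e},{c,d},{d,e},{a,d,e}}
  U12={{a,e},{a,d,e}} U13={{a,e},{d,e},{a,d,e}} U23={{a},{a,d},{a,e},{c,d},{a,d,e}}
  U123={{a,e},{a,d,e}}
C dims 3,3,1; δ0: rk 2, SNF 1^2; δ1: rk 1, SNF 1^1
Ȟ^0: (3−2)−0=1 ⇒ Z
Ȟ^1: (3−1)−2=0 ⇒ 0
Ȟ^2: (1−0)−1=0 ⇒ 0

Ȟ^0 = Z, Ȟ^1 = 0, Ȟ^2 = 0


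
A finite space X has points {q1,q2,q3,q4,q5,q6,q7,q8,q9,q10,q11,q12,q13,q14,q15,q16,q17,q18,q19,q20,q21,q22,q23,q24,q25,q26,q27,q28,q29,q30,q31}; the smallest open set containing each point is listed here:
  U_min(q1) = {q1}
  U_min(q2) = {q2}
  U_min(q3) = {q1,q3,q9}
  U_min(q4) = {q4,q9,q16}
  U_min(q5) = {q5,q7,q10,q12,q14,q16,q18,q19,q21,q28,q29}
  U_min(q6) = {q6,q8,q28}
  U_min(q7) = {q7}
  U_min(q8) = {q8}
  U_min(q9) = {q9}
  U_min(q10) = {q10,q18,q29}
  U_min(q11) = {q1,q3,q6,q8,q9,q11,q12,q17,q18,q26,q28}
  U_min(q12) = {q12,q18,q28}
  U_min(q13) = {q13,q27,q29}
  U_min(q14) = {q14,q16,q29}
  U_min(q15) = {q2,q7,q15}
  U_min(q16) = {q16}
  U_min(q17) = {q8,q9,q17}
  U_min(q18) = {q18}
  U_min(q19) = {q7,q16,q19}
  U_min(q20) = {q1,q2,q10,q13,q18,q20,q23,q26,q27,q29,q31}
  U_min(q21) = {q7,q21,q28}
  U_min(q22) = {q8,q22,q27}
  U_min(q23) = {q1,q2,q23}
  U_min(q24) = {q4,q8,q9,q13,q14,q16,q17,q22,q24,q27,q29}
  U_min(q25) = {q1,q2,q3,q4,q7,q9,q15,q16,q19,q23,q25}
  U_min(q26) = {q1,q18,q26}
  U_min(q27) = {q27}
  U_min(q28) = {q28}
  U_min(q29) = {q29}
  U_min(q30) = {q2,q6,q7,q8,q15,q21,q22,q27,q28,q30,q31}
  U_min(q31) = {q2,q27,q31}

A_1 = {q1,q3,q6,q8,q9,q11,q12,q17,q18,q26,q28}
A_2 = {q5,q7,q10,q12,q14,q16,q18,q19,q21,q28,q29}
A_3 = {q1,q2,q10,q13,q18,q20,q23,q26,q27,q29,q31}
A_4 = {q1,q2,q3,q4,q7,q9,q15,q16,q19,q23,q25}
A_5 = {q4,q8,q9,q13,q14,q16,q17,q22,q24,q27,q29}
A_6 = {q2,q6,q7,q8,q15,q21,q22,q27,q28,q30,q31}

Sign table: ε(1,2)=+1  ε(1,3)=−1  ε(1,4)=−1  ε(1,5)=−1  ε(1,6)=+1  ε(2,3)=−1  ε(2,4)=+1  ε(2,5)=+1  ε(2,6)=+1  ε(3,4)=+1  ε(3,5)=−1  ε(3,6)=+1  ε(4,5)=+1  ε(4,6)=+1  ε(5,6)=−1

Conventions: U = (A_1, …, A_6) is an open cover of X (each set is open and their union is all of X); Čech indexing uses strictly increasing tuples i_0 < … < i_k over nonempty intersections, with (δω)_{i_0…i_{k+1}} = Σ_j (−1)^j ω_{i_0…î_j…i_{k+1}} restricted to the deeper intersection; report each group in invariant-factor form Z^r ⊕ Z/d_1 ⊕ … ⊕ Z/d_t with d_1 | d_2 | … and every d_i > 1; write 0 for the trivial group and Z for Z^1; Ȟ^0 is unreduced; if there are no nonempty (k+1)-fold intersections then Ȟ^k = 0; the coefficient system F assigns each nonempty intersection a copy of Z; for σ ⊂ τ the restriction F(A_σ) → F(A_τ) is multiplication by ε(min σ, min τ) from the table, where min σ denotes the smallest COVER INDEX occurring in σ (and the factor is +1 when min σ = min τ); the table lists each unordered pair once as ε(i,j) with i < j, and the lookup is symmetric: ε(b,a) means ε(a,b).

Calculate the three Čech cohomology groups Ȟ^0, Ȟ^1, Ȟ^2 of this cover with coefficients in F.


Ȟ^0 = 0; Ȟ^1 = Z/2; Ȟ^2 = Z

nonempty intersections:
  A12={q12,q18,q28} A13={q1,q18,q26} A14={q1,q3,q9} A15={q8,q9,q17} A16={q6,q8,q28} A23={q10,q18,q29} A24={q7,q16,q19} A25={q14,q16,q29} A26={q7,q21,q28} A34={q1,q2,q23} A35={q13,q27,q29} A36={q2,q27,q31} A45={q4,q9,q16} A46={q2,q7,q15} A56={q8,q22,q27}
  A123={q18} A126={q28} A134={q1} A145={q9} A156={q8} A235={q29} A245={q16} A246={q7} A346={q2} A356={q27}
C dims 6,15,10; δ0: rk 6, SNF 1^5·2; δ1: rk 9, SNF 1^9
Ȟ^0: (6−6)−0=0 ⇒ 0
Ȟ^1: (15−9)−6=0 plus torsion [2] ⇒ Z/2
Ȟ^2: (10−0)−9=1 ⇒ Z


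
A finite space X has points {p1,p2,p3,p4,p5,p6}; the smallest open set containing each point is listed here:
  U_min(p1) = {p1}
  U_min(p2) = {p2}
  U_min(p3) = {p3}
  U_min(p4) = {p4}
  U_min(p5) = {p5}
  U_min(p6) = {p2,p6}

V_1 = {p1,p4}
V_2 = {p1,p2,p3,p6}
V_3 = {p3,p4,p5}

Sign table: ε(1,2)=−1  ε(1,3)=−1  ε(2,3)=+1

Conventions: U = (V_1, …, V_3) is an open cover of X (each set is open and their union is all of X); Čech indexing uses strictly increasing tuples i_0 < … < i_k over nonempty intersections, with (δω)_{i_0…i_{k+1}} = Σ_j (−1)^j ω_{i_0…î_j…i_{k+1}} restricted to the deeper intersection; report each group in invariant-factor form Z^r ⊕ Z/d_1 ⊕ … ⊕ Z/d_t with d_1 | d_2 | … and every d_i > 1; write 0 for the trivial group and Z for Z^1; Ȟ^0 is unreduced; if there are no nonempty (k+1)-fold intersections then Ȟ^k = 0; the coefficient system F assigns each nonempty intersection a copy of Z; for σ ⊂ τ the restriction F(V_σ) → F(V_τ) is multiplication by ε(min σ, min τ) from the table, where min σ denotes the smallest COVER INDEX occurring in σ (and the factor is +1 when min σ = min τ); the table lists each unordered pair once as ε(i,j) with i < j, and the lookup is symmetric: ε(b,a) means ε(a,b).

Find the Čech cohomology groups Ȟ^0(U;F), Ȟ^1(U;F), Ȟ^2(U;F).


cover nerve:
  V12={p1} V13={p4} V23={p3}
C dims 3,3; δ0: rk 2, SNF 1^2
Ȟ^0: (3−2)−0=1 ⇒ Z
Ȟ^1: (3−0)−2=1 ⇒ Z
Ȟ^2: (0−0)−0=0 ⇒ 0

Ȟ^0(U;F) ≅ Z,  Ȟ^1(U;F) ≅ Z,  Ȟ^2(U;F) ≅ 0


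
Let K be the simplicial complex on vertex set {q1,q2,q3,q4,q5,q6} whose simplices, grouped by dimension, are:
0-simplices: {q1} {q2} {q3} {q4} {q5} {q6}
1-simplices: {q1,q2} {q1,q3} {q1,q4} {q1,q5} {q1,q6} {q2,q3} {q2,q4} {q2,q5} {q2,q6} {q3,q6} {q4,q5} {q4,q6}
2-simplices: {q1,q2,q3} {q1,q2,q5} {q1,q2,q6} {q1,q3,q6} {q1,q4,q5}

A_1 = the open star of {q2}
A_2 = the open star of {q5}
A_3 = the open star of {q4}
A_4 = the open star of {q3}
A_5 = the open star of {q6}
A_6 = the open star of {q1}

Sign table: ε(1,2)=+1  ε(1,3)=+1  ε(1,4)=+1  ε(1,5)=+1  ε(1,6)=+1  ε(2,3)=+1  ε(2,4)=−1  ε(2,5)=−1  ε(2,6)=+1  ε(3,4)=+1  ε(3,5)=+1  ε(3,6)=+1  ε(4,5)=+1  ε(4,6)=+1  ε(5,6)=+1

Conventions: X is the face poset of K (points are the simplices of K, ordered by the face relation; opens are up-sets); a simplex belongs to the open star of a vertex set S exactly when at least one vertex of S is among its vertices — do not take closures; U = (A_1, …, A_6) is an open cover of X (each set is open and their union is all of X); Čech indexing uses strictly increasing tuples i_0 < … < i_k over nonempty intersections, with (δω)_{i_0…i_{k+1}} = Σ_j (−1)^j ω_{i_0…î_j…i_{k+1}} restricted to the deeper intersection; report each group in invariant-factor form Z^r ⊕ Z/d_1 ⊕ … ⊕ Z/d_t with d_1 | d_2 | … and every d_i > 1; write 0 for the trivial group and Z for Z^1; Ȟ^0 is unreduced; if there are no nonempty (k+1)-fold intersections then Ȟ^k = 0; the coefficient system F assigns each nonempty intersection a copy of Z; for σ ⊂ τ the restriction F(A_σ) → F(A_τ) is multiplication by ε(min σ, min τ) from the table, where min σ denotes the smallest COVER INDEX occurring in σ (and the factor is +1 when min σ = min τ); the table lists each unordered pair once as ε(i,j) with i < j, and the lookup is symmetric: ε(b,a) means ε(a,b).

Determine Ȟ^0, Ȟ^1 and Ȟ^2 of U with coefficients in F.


Ȟ^0 ≅ Z; Ȟ^1 ≅ Z^2; Ȟ^2 ≅ 0

nerve simplices:
  A1={{q2},{q1,q2},{q2,q3},{q2,q4},{q2,q5},{q2,q6},{q1,q2,q3},{q1,q2,q5},{q1,q2,q6}} A2={{q5},{q1,q5},{q2,q5},{q4,q5},{q1,q2,q5},{q1,q4,q5}} A3={{q4},{q1,q4},{q2,q4},{q4,q5},{q4,q6},{q1,q4,q5}} A4={{q3},{q1,q3},{q2,q3},{q3,q6},{q1,q2,q3},{q1,q3,q6}} A5={{q6},{q1,q6},{q2,q6},{q3,q6},{q4,q6},{q1,q2,q6},{q1,q3,q6}} A6={{q1},{q1,q2},{q1,q3},{q1,q4},{q1,q5},{q1,q6},{q1,q2,q3},{q1,q2,q5},{q1,q2,q6},{q1,q3,q6},{q1,q4,q5}}
  A12={{q2,q5},{q1,q2,q5}} A13={{q2,q4}} A14={{q2,q3},{q1,q2,q3}} A15={{q2,q6},{q1,q2,q6}} A16={{q1,q2},{q1,q2,q3},{q1,q2,q5},{q1,q2,q6}} A23={{q4,q5},{q1,q4,q5}} A26={{q1,q5},{q1,q2,q5},{q1,q4,q5}} A35={{q4,q6}} A36={{q1,q4},{q1,q4,q5}} A45={{q3,q6},{q1,q3,q6}} A46={{q1,q3},{q1,q2,q3},{q1,q3,q6}} A56={{q1,q6},{q1,q2,q6},{q1,q3,q6}}
  A126={{q1,q2,q5}} A146={{q1,q2,q3}} A156={{q1,q2,q6}} A236={{q1,q4,q5}} A456={{q1,q3,q6}}
C dims 6,12,5; δ0: rk 5, SNF 1^5; δ1: rk 5, SNF 1^5
degree 0: 6−5−0 = 1 → Ȟ^0 ≅ Z
degree 1: 12−5−5 = 2 → Ȟ^1 ≅ Z^2
degree 2: 5−0−5 = 0 → Ȟ^2 ≅ 0


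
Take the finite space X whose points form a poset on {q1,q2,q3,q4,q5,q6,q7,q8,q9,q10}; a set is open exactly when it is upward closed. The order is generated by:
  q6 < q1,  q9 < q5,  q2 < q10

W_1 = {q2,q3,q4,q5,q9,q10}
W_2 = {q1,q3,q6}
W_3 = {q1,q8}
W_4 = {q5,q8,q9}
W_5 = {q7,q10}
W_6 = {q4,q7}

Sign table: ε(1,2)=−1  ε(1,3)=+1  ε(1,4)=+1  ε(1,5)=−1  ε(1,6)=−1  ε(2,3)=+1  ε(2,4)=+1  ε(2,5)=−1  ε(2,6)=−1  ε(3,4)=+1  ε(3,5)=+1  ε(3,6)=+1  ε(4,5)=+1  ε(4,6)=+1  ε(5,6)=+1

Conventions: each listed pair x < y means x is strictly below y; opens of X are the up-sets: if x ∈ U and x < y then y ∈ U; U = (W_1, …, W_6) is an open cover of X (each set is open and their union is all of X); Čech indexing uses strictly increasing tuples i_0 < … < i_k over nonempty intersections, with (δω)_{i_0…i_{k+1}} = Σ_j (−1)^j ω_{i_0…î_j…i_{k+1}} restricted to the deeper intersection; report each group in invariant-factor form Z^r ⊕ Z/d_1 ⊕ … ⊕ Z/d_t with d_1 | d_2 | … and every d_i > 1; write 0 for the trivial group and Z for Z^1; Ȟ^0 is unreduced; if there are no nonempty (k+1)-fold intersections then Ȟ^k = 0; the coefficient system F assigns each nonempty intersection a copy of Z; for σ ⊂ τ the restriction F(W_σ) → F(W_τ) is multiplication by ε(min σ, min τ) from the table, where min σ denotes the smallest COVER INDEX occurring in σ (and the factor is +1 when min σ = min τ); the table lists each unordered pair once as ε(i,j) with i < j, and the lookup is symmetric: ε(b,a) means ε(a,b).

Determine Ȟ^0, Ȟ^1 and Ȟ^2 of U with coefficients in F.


intersection data:
  W12={q3} W14={q5,q9} W15={q10} W16={q4} W23={q1} W34={q8} W56={q7}
C dims 6,7; δ0: rk 6, SNF 1^5·2
Ȟ^0 = (6 − 6) − 0 = 0, so Ȟ^0 ≅ 0
Ȟ^1 = (7 − 0) − 6 = 1 plus torsion [2], so Ȟ^1 ≅ Z ⊕ Z/2
Ȟ^2 = (0 − 0) − 0 = 0, so Ȟ^2 ≅ 0

Ȟ^0 = 0, Ȟ^1 = Z ⊕ Z/2, Ȟ^2 = 0


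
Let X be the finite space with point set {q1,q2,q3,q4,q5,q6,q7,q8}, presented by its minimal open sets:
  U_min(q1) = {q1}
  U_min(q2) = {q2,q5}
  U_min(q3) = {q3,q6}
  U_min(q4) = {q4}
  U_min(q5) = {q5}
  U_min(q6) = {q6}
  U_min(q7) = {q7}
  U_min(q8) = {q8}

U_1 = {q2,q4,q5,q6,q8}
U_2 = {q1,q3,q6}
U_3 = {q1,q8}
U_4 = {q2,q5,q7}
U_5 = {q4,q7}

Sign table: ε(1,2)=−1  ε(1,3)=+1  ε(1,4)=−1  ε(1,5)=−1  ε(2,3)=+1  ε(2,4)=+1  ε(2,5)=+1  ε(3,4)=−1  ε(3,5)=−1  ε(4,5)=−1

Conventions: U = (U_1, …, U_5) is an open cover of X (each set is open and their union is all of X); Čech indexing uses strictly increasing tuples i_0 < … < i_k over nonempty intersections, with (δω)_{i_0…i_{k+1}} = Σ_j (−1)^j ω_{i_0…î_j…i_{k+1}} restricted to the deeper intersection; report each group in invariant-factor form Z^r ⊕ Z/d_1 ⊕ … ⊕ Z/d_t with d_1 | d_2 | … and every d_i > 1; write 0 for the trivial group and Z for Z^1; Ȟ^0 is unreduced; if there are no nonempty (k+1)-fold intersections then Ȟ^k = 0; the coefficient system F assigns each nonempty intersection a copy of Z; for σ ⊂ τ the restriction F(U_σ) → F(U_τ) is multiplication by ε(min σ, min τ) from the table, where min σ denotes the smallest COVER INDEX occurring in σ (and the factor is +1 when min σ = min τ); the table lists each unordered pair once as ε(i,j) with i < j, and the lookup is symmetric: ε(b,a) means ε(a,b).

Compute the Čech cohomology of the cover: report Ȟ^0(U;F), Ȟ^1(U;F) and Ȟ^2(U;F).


Ȟ^0 ≅ 0,  Ȟ^1 ≅ Z ⊕ Z/2,  Ȟ^2 ≅ 0

nerve simplices:
  U12={q6} U13={q8} U14={q2,q5} U15={q4} U23={q1} U45={q7}
C dims 5,6; δ0: rk 5, SNF 1^4·2
degree 0: 5−5−0 = 0 → Ȟ^0 ≅ 0
degree 1: 6−0−5 = 1 plus torsion [2] → Ȟ^1 ≅ Z ⊕ Z/2
degree 2: 0−0−0 = 0 → Ȟ^2 ≅ 0


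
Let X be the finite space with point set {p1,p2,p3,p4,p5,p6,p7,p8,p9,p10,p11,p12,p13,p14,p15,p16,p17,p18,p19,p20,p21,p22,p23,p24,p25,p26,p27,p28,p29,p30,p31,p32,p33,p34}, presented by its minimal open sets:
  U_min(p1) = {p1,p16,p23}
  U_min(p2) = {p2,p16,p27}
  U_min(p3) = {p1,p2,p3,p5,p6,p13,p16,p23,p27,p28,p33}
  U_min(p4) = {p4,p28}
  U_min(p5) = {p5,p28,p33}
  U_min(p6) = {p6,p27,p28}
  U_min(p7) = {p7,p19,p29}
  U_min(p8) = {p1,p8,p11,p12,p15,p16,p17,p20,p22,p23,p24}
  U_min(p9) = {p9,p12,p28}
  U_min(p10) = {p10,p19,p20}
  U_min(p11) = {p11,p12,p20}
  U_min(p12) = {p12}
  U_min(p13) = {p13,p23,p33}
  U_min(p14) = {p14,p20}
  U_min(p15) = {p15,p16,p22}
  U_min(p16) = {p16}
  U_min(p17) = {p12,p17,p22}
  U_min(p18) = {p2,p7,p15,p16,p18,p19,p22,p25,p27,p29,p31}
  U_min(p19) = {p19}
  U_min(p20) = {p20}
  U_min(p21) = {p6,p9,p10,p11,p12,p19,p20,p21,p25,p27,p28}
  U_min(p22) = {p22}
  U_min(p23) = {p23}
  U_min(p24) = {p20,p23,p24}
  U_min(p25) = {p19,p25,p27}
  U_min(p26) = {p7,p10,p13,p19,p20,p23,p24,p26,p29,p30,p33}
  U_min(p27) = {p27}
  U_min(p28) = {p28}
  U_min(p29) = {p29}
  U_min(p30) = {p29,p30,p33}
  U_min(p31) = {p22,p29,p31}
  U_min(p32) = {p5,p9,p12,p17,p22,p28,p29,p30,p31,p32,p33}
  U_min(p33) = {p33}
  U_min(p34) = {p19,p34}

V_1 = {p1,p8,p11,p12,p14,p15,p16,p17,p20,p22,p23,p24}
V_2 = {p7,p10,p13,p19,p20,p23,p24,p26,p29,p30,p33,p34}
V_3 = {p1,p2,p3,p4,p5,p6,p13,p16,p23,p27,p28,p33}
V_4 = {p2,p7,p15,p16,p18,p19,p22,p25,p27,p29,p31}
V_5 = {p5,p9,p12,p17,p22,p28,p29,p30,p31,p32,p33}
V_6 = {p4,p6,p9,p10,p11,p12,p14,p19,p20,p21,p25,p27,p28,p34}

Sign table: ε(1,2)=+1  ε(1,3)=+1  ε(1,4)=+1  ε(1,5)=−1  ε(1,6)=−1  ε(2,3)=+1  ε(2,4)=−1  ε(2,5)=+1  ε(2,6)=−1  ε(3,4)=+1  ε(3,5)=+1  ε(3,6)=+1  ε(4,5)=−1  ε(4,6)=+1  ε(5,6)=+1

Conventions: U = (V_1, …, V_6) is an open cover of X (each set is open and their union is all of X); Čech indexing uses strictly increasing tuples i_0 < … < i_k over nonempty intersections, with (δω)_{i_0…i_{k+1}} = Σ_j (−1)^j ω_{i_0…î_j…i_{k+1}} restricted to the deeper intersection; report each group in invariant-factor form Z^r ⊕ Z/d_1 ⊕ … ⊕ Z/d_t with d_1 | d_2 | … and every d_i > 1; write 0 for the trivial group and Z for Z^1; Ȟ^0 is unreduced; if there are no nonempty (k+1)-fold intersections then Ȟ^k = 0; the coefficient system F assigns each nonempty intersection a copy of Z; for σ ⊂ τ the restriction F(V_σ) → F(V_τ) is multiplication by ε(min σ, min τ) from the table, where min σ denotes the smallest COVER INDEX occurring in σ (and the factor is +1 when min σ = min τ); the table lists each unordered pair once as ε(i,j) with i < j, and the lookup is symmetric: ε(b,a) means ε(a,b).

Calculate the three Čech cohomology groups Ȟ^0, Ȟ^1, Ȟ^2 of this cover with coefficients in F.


nonempty intersections:
  V12={p20,p23,p24} V13={p1,p16,p23} V14={p15,p16,p22} V15={p12,p17,p22} V16={p11,p12,p14,p20} V23={p13,p23,p33} V24={p7,p19,p29} V25={p29,p30,p33} V26={p10,p19,p20,p34} V34={p2,p16,p27} V35={p5,p28,p33} V36={p4,p6,p27,p28} V45={p22,p29,p31} V46={p19,p25,p27} V56={p9,p12,p28}
  V123={p23} V126={p20} V134={p16} V145={p22} V156={p12} V235={p33} V245={p29} V246={p19} V346={p27} V356={p28}
C dims 6,15,10; δ0: rk 6, SNF 1^5·2; δ1: rk 9, SNF 1^9
Ȟ^0: (6−6)−0=0 ⇒ 0
Ȟ^1: (15−9)−6=0 plus torsion [2] ⇒ Z/2
Ȟ^2: (10−0)−9=1 ⇒ Z

Ȟ^0(U;F) ≅ 0; Ȟ^1(U;F) ≅ Z/2; Ȟ^2(U;F) ≅ Z


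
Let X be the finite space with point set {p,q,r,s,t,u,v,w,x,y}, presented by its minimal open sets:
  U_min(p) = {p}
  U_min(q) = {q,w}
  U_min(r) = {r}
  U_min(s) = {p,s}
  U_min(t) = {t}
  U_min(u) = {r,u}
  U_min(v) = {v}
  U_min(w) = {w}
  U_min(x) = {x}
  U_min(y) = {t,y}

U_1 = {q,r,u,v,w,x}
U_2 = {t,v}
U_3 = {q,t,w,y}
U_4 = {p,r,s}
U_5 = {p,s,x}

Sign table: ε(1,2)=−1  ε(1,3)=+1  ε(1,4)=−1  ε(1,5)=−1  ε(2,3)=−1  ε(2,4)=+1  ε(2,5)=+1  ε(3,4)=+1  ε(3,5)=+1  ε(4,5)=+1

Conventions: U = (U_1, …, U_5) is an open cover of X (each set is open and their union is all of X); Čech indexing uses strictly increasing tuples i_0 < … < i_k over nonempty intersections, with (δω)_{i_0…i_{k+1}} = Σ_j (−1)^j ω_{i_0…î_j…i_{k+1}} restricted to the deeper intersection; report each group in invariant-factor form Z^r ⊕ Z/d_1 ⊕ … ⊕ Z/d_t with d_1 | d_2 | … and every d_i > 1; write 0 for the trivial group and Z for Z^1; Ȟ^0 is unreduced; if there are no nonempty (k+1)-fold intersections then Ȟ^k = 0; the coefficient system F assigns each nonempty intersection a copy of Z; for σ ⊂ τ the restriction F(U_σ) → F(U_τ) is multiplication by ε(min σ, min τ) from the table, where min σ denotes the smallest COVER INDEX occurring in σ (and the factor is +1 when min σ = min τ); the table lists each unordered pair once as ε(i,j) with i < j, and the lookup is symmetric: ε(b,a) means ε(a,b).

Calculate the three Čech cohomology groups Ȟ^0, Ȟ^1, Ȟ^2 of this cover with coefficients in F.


Ȟ^0(U;F) ≅ Z, Ȟ^1(U;F) ≅ Z^2, Ȟ^2(U;F) ≅ 0

nerve simplices:
  U12={v} U13={q,w} U14={r} U15={x} U23={t} U45={p,s}
C dims 5,6; δ0: rk 4, SNF 1^4
degree 0: 5−4−0 = 1 → Ȟ^0 ≅ Z
degree 1: 6−0−4 = 2 → Ȟ^1 ≅ Z^2
degree 2: 0−0−0 = 0 → Ȟ^2 ≅ 0


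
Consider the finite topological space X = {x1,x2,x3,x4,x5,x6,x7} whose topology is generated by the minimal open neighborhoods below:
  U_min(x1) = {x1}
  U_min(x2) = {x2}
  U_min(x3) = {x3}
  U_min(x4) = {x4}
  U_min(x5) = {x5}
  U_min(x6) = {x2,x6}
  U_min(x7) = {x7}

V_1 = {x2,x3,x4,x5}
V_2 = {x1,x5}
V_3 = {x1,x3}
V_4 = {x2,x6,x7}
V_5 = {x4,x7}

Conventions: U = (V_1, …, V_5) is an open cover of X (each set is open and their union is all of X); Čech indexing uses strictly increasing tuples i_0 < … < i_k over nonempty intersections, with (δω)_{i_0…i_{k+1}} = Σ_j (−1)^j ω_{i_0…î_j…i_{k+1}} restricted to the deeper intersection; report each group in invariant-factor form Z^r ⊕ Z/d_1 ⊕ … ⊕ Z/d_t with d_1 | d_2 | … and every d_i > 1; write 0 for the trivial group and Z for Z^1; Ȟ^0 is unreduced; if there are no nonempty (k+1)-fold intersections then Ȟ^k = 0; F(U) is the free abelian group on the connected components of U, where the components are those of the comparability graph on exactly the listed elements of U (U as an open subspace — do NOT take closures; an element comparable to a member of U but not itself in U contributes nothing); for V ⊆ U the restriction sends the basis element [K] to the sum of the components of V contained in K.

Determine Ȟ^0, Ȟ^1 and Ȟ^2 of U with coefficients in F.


Ȟ^0(U;F) ≅ Z^6, Ȟ^1(U;F) ≅ 0 and Ȟ^2(U;F) ≅ 0

cover nerve:
  V12={x5} V13={x3} V14={x2} V15={x4} V23={x1} V45={x7}
components per intersection:
  V1: {x2} {x3} {x4} {x5}
  V2: {x1} {x5}
  V3: {x1} {x3}
  V4: {x2,x6} {x7}
  V5: {x4} {x7}
  V12: {x5}
  V13: {x3}
  V14: {x2}
  V15: {x4}
  V23: {x1}
  V45: {x7}
C dims 12,6; δ0: rk 6, SNF 1^6
Ȟ^0: (12−6)−0=6 ⇒ Z^6
Ȟ^1: (6−0)−6=0 ⇒ 0
Ȟ^2: (0−0)−0=0 ⇒ 0


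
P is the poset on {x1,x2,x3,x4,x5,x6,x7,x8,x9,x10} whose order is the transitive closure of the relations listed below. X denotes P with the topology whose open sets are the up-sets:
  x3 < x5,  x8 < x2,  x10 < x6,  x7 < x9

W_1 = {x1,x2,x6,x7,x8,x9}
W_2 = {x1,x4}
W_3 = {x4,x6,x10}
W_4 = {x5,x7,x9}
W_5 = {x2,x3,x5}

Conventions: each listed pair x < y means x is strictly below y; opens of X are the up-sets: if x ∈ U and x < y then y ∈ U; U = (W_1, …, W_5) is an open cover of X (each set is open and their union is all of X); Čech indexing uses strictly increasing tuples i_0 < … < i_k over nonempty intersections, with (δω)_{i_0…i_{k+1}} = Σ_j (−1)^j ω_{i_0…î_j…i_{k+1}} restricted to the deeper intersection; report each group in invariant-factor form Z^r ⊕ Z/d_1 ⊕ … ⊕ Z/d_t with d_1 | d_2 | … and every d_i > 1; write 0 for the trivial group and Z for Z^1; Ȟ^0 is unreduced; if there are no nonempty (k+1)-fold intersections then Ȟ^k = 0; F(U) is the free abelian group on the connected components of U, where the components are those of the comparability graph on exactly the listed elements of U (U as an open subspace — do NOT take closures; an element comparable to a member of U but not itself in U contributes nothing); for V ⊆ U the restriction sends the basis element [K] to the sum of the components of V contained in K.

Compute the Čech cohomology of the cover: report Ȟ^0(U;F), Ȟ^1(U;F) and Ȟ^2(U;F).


nerve simplices:
  W12={x1} W13={x6} W14={x7,x9} W15={x2} W23={x4} W45={x5}
components per intersection:
  W1: {x1} {x2,x8} {x6} {x7,x9}
  W2: {x1} {x4}
  W3: {x4} {x6,x10}
  W4: {x5} {x7,x9}
  W5: {x2} {x3,x5}
  W12: {x1}
  W13: {x6}
  W14: {x7,x9}
  W15: {x2}
  W23: {x4}
  W45: {x5}
C dims 12,6; δ0: rk 6, SNF 1^6
degree 0: 12−6−0 = 6 → Ȟ^0 ≅ Z^6
degree 1: 6−0−6 = 0 → Ȟ^1 ≅ 0
degree 2: 0−0−0 = 0 → Ȟ^2 ≅ 0

Ȟ^0 = Z^6, Ȟ^1 = 0 and Ȟ^2 = 0


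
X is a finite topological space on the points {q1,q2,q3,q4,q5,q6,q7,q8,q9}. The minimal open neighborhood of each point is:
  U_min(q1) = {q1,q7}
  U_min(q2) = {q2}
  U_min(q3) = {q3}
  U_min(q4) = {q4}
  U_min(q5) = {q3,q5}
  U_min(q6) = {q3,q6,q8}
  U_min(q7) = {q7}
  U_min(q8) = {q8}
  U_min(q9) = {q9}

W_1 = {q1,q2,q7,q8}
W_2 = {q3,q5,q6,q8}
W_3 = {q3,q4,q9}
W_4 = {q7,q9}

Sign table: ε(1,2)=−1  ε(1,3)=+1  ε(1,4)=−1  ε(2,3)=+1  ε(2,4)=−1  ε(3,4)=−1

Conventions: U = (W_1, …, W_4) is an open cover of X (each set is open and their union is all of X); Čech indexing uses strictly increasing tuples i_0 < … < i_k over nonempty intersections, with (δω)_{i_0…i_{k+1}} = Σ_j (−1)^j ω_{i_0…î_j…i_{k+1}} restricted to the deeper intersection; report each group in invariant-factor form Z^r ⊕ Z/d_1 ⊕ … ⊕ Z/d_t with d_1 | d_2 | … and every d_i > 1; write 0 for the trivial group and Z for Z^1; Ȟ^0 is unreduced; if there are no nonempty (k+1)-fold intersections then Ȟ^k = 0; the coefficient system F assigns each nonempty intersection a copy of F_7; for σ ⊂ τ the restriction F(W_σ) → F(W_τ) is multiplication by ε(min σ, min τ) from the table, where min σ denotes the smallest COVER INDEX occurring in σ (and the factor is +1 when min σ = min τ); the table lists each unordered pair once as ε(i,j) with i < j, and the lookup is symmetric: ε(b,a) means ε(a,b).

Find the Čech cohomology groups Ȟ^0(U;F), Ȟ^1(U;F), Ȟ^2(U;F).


Ȟ^0 ≅ 0; Ȟ^1 ≅ 0; Ȟ^2 ≅ 0

nonempty intersections:
  W12={q8} W14={q7} W23={q3} W34={q9}
C dims 4,4; δ0: rk_F7 4
Ȟ^0: (4−4)−0=0 ⇒ 0
Ȟ^1: (4−0)−4=0 ⇒ 0
Ȟ^2: (0−0)−0=0 ⇒ 0


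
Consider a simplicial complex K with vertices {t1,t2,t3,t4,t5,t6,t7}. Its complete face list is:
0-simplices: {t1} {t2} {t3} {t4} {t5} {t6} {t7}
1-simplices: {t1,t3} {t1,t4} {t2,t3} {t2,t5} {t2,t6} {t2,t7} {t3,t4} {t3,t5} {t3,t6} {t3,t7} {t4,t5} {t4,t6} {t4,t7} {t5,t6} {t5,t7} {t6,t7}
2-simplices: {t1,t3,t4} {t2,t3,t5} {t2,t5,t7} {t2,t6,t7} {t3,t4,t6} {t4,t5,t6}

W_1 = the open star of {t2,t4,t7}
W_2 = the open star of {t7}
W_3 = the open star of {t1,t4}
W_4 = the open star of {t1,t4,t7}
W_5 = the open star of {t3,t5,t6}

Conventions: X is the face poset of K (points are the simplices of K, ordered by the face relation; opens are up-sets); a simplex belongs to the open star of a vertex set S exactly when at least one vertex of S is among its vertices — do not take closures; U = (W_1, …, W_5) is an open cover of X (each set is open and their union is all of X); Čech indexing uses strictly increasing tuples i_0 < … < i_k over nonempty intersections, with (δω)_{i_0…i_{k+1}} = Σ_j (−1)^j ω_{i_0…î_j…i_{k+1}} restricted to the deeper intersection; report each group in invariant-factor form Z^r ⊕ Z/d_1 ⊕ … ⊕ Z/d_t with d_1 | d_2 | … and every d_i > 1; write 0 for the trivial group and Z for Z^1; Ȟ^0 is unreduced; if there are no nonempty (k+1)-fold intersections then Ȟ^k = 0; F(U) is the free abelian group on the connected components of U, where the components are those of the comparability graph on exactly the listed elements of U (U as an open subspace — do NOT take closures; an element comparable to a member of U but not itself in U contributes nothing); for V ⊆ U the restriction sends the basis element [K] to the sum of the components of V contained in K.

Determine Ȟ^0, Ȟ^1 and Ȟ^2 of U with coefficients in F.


Ȟ^0(U;F) ≅ Z,  Ȟ^1(U;F) ≅ Z^3,  Ȟ^2(U;F) ≅ 0

nonempty overlaps:
  W1={{t2},{t4},{t7},{t1,t4},{t2,t3},{t2,t5},{t2,t6},{t2,t7},{t3,t4},{t3,t7},{t4,t5},{t4,t6},{t4,t7},{t5,t7},{t6,t7},{t1,t3,t4},{t2,t3,t5},{t2,t5,t7},{t2,t6,t7},{t3,t4,t6},{t4,t5,t6}} W2={{t7},{t2,t7},{t3,t7},{t4,t7},{t5,t7},{t6,t7},{t2,t5,t7},{t2,t6,t7}} W3={{t1},{t4},{t1,t3},{t1,t4},{t3,t4},{t4,t5},{t4,t6},{t4,t7},{t1,t3,t4},{t3,t4,t6},{t4,t5,t6}} W4={{t1},{t4},{t7},{t1,t3},{t1,t4},{t2,t7},{t3,t4},{t3,t7},{t4,t5},{t4,t6},{t4,t7},{t5,t7},{t6,t7},{t1,t3,t4},{t2,t5,t7},{t2,t6,t7},{t3,t4,t6},{t4,t5,t6}} W5={{t3},{t5},{t6},{t1,t3},{t2,t3},{t2,t5},{t2,t6},{t3,t4},{t3,t5},{t3,t6},{t3,t7},{t4,t5},{t4,t6},{t5,t6},{t5,t7},{t6,t7},{t1,t3,t4},{t2,t3,t5},{t2,t5,t7},{t2,t6,t7},{t3,t4,t6},{t4,t5,t6}}
  W12={{t7},{t2,t7},{t3,t7},{t4,t7},{t5,t7},{t6,t7},{t2,t5,t7},{t2,t6,t7}} W13={{t4},{t1,t4},{t3,t4},{t4,t5},{t4,t6},{t4,t7},{t1,t3,t4},{t3,t4,t6},{t4,t5,t6}} W14={{t4},{t7},{t1,t4},{t2,t7},{t3,t4},{t3,t7},{t4,t5},{t4,t6},{t4,t7},{t5,t7},{t6,t7},{t1,t3,t4},{t2,t5,t7},{t2,t6,t7},{t3,t4,t6},{t4,t5,t6}} W15={{t2,t3},{t2,t5},{t2,t6},{t3,t4},{t3,t7},{t4,t5},{t4,t6},{t5,t7},{t6,t7},{t1,t3,t4},{t2,t3,t5},{t2,t5,t7},{t2,t6,t7},{t3,t4,t6},{t4,t5,t6}} W23={{t4,t7}} W24={{t7},{t2,t7},{t3,t7},{t4,t7},{t5,t7},{t6,t7},{t2,t5,t7},{t2,t6,t7}} W25={{t3,t7},{t5,t7},{t6,t7},{t2,t5,t7},{t2,t6,t7}} W34={{t1},{t4},{t1,t3},{t1,t4},{t3,t4},{t4,t5},{t4,t6},{t4,t7},{t1,t3,t4},{t3,t4,t6},{t4,t5,t6}} W35={{t1,t3},{t3,t4},{t4,t5},{t4,t6},{t1,t3,t4},{t3,t4,t6},{t4,t5,t6}} W45={{t1,t3},{t3,t4},{t3,t7},{t4,t5},{t4,t6},{t5,t7},{t6,t7},{t1,t3,t4},{t2,t5,t7},{t2,t6,t7},{t3,t4,t6},{t4,t5,t6}}
  W123={{t4,t7}} W124={{t7},{t2,t7},{t3,t7},{t4,t7},{t5,t7},{t6,t7},{t2,t5,t7},{t2,t6,t7}} W125={{t3,t7},{t5,t7},{t6,t7},{t2,t5,t7},{t2,t6,t7}} W134={{t4},{t1,t4},{t3,t4},{t4,t5},{t4,t6},{t4,t7},{t1,t3,t4},{t3,t4,t6},{t4,t5,t6}} W135={{t3,t4},{t4,t5},{t4,t6},{t1,t3,t4},{t3,t4,t6},{t4,t5,t6}} W145={{t3,t4},{t3,t7},{t4,t5},{t4,t6},{t5,t7},{t6,t7},{t1,t3,t4},{t2,t5,t7},{t2,t6,t7},{t3,t4,t6},{t4,t5,t6}} W234={{t4,t7}} W245={{t3,t7},{t5,t7},{t6,t7},{t2,t5,t7},{t2,t6,t7}} W345={{t1,t3},{t3,t4},{t4,t5},{t4,t6},{t1,t3,t4},{t3,t4,t6},{t4,t5,t6}}
  W1234={{t4,t7}} W1245={{t3,t7},{t5,t7},{t6,t7},{t2,t5,t7},{t2,t6,t7}} W1345={{t3,t4},{t4,t5},{t4,t6},{t1,t3,t4},{t3,t4,t6},{t4,t5,t6}}
components per intersection:
  W1: {{t2},{t4},{t7},{t1,t4},{t2,t3},{t2,t5},{t2,t6},{t2,t7},{t3,t4},{t3,t7},{t4,t5},{t4,t6},{t4,t7},{t5,t7},{t6,t7},{t1,t3,t4},{t2,t3,t5},{t2,t5,t7},{t2,t6,t7},{t3,t4,t6},{t4,t5,t6}}
  W2: {{t7},{t2,t7},{t3,t7},{t4,t7},{t5,t7},{t6,t7},{t2,t5,t7},{t2,t6,t7}}
  W3: {{t1},{t4},{t1,t3},{t1,t4},{t3,t4},{t4,t5},{t4,t6},{t4,t7},{t1,t3,t4},{t3,t4,t6},{t4,t5,t6}}
  W4: {{t1},{t4},{t7},{t1,t3},{t1,t4},{t2,t7},{t3,t4},{t3,t7},{t4,t5},{t4,t6},{t4,t7},{t5,t7},{t6,t7},{t1,t3,t4},{t2,t5,t7},{t2,t6,t7},{t3,t4,t6},{t4,t5,t6}}
  W5: {{t3},{t5},{t6},{t1,t3},{t2,t3},{t2,t5},{t2,t6},{t3,t4},{t3,t5},{t3,t6},{t3,t7},{t4,t5},{t4,t6},{t5,t6},{t5,t7},{t6,t7},{t1,t3,t4},{t2,t3,t5},{t2,t5,t7},{t2,t6,t7},{t3,t4,t6},{t4,t5,t6}}
  W12: {{t7},{t2,t7},{t3,t7},{t4,t7},{t5,t7},{t6,t7},{t2,t5,t7},{t2,t6,t7}}
  W13: {{t4},{t1,t4},{t3,t4},{t4,t5},{t4,t6},{t4,t7},{t1,t3,t4},{t3,t4,t6},{t4,t5,t6}}
  W14: {{t4},{t7},{t1,t4},{t2,t7},{t3,t4},{t3,t7},{t4,t5},{t4,t6},{t4,t7},{t5,t7},{t6,t7},{t1,t3,t4},{t2,t5,t7},{t2,t6,t7},{t3,t4,t6},{t4,t5,t6}}
  W15: {{t2,t3},{t2,t5},{t5,t7},{t2,t3,t5},{t2,t5,t7}} {{t2,t6},{t6,t7},{t2,t6,t7}} {{t3,t4},{t4,t5},{t4,t6},{t1,t3,t4},{t3,t4,t6},{t4,t5,t6}} {{t3,t7}}
  W23: {{t4,t7}}
  W24: {{t7},{t2,t7},{t3,t7},{t4,t7},{t5,t7},{t6,t7},{t2,t5,t7},{t2,t6,t7}}
  W25: {{t3,t7}} {{t5,t7},{t2,t5,t7}} {{t6,t7},{t2,t6,t7}}
  W34: {{t1},{t4},{t1,t3},{t1,t4},{t3,t4},{t4,t5},{t4,t6},{t4,t7},{t1,t3,t4},{t3,t4,t6},{t4,t5,t6}}
  W35: {{t1,t3},{t3,t4},{t4,t5},{t4,t6},{t1,t3,t4},{t3,t4,t6},{t4,t5,t6}}
  W45: {{t1,t3},{t3,t4},{t4,t5},{t4,t6},{t1,t3,t4},{t3,t4,t6},{t4,t5,t6}} {{t3,t7}} {{t5,t7},{t2,t5,t7}} {{t6,t7},{t2,t6,t7}}
  W123: {{t4,t7}}
  W124: {{t7},{t2,t7},{t3,t7},{t4,t7},{t5,t7},{t6,t7},{t2,t5,t7},{t2,t6,t7}}
  W125: {{t3,t7}} {{t5,t7},{t2,t5,t7}} {{t6,t7},{t2,t6,t7}}
  W134: {{t4},{t1,t4},{t3,t4},{t4,t5},{t4,t6},{t4,t7},{t1,t3,t4},{t3,t4,t6},{t4,t5,t6}}
  W135: {{t3,t4},{t4,t5},{t4,t6},{t1,t3,t4},{t3,t4,t6},{t4,t5,t6}}
  W145: {{t3,t4},{t4,t5},{t4,t6},{t1,t3,t4},{t3,t4,t6},{t4,t5,t6}} {{t3,t7}} {{t5,t7},{t2,t5,t7}} {{t6,t7},{t2,t6,t7}}
  W234: {{t4,t7}}
  W245: {{t3,t7}} {{t5,t7},{t2,t5,t7}} {{t6,t7},{t2,t6,t7}}
  W345: {{t1,t3},{t3,t4},{t4,t5},{t4,t6},{t1,t3,t4},{t3,t4,t6},{t4,t5,t6}}
  W1234: {{t4,t7}}
  W1245: {{t3,t7}} {{t5,t7},{t2,t5,t7}} {{t6,t7},{t2,t6,t7}}
  W1345: {{t3,t4},{t4,t5},{t4,t6},{t1,t3,t4},{t3,t4,t6},{t4,t5,t6}}
C dims 5,18,16,5; δ0: rk 4, SNF 1^4; δ1: rk 11, SNF 1^11; δ2: rk 5, SNF 1^5
degree 0: 5−4−0 = 1 → Ȟ^0 ≅ Z
degree 1: 18−11−4 = 3 → Ȟ^1 ≅ Z^3
degree 2: 16−5−11 = 0 → Ȟ^2 ≅ 0


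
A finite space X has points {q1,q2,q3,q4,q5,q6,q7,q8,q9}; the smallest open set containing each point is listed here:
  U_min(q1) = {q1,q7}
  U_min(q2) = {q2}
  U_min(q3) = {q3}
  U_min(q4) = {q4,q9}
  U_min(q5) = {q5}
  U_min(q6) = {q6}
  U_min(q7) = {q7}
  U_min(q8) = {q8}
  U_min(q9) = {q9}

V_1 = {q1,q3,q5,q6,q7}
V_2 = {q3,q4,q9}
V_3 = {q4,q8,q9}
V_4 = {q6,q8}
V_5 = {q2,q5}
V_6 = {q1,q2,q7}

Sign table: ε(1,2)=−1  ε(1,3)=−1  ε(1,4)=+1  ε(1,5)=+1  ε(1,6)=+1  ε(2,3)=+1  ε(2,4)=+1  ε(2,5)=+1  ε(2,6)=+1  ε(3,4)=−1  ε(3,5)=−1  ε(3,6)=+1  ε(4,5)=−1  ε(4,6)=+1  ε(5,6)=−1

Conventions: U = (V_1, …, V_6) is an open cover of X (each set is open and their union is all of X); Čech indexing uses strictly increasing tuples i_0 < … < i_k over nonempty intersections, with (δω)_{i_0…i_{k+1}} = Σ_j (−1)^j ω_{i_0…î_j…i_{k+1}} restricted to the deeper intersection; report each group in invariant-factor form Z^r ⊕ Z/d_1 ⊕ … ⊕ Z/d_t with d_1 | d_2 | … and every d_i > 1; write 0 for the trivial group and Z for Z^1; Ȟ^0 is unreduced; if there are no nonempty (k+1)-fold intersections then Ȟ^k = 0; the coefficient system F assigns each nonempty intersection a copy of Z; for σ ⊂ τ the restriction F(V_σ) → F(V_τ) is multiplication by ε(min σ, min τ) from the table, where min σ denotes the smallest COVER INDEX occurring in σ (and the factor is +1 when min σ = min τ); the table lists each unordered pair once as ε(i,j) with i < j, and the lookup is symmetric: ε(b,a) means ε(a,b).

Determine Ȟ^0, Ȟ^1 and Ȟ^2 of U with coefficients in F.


nonempty overlaps:
  V12={q3} V14={q6} V15={q5} V16={q1,q7} V23={q4,q9} V34={q8} V56={q2}
C dims 6,7; δ0: rk 6, SNF 1^5·2
degree 0: 6−6−0 = 0 → Ȟ^0 ≅ 0
degree 1: 7−0−6 = 1 plus torsion [2] → Ȟ^1 ≅ Z ⊕ Z/2
degree 2: 0−0−0 = 0 → Ȟ^2 ≅ 0

Ȟ^0 = 0, Ȟ^1 = Z ⊕ Z/2, Ȟ^2 = 0


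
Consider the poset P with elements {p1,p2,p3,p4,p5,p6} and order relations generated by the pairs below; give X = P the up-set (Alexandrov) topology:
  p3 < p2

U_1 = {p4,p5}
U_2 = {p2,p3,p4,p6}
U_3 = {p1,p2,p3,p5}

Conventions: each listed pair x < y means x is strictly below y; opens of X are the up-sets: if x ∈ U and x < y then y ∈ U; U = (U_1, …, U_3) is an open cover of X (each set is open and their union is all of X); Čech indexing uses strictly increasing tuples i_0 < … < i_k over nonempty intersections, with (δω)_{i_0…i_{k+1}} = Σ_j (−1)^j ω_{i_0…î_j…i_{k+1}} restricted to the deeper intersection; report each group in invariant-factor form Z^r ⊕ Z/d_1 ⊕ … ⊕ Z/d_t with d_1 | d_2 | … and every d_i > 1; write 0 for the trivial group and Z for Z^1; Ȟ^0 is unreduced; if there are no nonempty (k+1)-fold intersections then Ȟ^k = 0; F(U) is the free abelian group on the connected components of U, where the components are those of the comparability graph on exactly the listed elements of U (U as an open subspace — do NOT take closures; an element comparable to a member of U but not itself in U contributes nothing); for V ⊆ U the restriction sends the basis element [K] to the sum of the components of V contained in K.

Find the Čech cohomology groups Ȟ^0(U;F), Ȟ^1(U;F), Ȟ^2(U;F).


Ȟ^0 ≅ Z^5, Ȟ^1 ≅ 0 and Ȟ^2 ≅ 0

nerve simplices:
  U12={p4} U13={p5} U23={p2,p3}
components per intersection:
  U1: {p4} {p5}
  U2: {p2,p3} {p4} {p6}
  U3: {p1} {p2,p3} {p5}
  U12: {p4}
  U13: {p5}
  U23: {p2,p3}
C dims 8,3; δ0: rk 3, SNF 1^3
degree 0: 8−3−0 = 5 → Ȟ^0 ≅ Z^5
degree 1: 3−0−3 = 0 → Ȟ^1 ≅ 0
degree 2: 0−0−0 = 0 → Ȟ^2 ≅ 0


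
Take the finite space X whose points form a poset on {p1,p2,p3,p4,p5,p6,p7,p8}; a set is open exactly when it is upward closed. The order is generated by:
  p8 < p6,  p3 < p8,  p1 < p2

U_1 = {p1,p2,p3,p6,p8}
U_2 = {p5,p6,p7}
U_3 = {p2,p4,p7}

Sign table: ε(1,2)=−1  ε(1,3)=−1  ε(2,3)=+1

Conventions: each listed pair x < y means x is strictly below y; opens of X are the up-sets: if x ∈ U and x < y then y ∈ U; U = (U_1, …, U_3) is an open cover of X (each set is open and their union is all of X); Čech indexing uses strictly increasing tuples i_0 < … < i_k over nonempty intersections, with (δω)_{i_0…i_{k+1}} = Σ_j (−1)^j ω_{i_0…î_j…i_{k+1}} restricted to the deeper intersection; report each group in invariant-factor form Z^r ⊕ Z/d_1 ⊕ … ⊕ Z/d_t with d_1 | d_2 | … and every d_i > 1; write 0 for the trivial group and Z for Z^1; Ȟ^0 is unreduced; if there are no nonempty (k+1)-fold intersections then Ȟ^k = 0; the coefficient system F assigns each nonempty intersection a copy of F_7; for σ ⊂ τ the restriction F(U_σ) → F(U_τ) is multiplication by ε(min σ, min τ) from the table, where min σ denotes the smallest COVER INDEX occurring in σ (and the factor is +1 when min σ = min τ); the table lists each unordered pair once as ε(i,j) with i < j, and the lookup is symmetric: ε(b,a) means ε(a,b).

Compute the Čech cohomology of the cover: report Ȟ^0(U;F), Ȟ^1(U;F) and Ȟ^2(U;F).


Ȟ^0 = Z/7,  Ȟ^1 = Z/7,  Ȟ^2 = 0

nerve simplices:
  U12={p6} U13={p2} U23={p7}
C dims 3,3; δ0: rk_F7 2
degree 0: 3−2−0 = 1 → Ȟ^0 ≅ Z/7
degree 1: 3−0−2 = 1 → Ȟ^1 ≅ Z/7
degree 2: 0−0−0 = 0 → Ȟ^2 ≅ 0


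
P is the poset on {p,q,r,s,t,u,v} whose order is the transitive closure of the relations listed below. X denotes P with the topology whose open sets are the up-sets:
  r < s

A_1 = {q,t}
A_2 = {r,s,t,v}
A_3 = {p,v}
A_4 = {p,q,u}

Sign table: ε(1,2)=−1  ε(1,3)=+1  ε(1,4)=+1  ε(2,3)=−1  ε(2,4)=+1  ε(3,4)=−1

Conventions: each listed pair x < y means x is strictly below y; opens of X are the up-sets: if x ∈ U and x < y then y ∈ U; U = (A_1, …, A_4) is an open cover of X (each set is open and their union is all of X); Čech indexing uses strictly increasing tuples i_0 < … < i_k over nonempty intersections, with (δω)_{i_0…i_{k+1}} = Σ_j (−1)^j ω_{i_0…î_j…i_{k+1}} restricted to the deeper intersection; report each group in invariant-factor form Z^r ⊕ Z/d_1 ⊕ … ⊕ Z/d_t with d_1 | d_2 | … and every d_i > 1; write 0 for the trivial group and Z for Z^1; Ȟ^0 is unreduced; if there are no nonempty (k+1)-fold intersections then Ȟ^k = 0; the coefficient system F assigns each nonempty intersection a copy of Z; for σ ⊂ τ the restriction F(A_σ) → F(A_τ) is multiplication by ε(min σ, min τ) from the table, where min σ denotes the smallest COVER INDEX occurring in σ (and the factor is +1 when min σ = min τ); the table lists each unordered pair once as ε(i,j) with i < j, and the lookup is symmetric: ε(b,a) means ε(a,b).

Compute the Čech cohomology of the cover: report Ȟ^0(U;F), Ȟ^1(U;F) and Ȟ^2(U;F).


Ȟ^0(U;F) ≅ 0, Ȟ^1(U;F) ≅ Z/2, Ȟ^2(U;F) ≅ 0

nerve of the cover:
  A12={t} A14={q} A23={v} A34={p}
C dims 4,4; δ0: rk 4, SNF 1^3·2
Ȟ^0 = (4 − 4) − 0 = 0, so Ȟ^0 ≅ 0
Ȟ^1 = (4 − 0) − 4 = 0 plus torsion [2], so Ȟ^1 ≅ Z/2
Ȟ^2 = (0 − 0) − 0 = 0, so Ȟ^2 ≅ 0
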